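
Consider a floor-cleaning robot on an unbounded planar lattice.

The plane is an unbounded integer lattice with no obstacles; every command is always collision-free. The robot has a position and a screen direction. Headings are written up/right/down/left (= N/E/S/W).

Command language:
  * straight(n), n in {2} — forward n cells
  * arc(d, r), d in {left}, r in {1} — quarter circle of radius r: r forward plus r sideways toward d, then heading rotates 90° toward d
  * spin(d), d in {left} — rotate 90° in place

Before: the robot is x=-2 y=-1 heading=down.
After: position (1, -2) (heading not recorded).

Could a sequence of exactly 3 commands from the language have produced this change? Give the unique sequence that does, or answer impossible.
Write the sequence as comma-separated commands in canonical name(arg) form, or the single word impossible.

key: order matters: swapping arc(left, 1) and spin(left) lands elsewhere
begin: x=-2 y=-1 heading=down
t=1 arc(left, 1) ⇒ x=-1 y=-2 heading=right
t=2 straight(2) ⇒ x=1 y=-2 heading=right
t=3 spin(left) ⇒ x=1 y=-2 heading=up
no rival 3-sequence matches.

arc(left, 1), straight(2), spin(left)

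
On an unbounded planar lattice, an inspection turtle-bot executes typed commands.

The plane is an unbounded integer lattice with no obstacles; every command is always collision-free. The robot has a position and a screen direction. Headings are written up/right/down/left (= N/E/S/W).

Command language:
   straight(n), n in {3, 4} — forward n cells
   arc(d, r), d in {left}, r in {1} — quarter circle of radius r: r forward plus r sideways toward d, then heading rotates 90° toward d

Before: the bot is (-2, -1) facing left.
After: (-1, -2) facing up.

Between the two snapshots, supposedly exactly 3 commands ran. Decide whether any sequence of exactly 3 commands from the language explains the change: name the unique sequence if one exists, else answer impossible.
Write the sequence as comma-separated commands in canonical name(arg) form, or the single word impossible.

key: cell and facing (now N) both changed — the 3 commands mix motion and turning
t0: (-2, -1) facing left
1. arc(left, 1) → (-3, -2) facing down
2. arc(left, 1) → (-2, -3) facing right
3. arc(left, 1) → (-1, -2) facing up
no rival 3-sequence matches.

arc(left, 1), arc(left, 1), arc(left, 1)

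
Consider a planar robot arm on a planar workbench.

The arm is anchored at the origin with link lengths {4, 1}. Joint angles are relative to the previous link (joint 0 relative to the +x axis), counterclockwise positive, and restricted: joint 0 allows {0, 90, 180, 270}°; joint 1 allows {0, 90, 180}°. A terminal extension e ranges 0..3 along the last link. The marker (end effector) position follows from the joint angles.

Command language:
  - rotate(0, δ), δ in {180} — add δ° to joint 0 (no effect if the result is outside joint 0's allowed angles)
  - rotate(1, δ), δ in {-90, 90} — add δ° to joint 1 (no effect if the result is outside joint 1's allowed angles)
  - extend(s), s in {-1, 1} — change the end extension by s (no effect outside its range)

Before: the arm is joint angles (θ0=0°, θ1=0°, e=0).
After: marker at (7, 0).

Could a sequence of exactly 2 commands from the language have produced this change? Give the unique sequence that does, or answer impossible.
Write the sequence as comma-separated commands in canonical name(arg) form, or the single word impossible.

extend(1), extend(1)

begin: joint angles (θ0=0°, θ1=0°, e=0)
t=1 extend(1) ⇒ joint angles (θ0=0°, θ1=0°, e=1)
t=2 extend(1) ⇒ joint angles (θ0=0°, θ1=0°, e=2)
no other 2-command option fits: unique.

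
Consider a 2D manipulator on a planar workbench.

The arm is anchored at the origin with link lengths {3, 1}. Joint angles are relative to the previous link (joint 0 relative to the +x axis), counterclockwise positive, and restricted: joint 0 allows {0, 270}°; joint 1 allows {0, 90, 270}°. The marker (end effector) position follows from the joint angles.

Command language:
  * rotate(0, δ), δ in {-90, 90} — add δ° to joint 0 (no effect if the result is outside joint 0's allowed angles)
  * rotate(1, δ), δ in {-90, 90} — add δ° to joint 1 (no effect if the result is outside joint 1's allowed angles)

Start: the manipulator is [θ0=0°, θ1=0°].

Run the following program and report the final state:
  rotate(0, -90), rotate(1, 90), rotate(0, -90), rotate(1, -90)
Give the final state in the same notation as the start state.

[θ0=270°, θ1=0°]

start: [θ0=0°, θ1=0°]
step 1 (rotate(0, -90)): [θ0=270°, θ1=0°]
step 2 (rotate(1, 90)): [θ0=270°, θ1=90°]
step 3 (rotate(0, -90)): [θ0=270°, θ1=90°]
step 4 (rotate(1, -90)): [θ0=270°, θ1=0°]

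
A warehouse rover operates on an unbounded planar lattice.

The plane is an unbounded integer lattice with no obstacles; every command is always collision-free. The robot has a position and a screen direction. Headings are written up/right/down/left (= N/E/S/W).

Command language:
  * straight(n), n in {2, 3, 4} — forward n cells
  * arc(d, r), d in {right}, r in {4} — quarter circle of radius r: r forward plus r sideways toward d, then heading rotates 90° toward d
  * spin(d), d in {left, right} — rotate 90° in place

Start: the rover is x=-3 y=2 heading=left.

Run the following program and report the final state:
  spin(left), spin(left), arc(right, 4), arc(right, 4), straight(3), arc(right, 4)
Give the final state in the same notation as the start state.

x=-10 y=-2 heading=up

from: x=-3 y=2 heading=left
[1] after spin(left): x=-3 y=2 heading=down
[2] after spin(left): x=-3 y=2 heading=right
[3] after arc(right, 4): x=1 y=-2 heading=down
[4] after arc(right, 4): x=-3 y=-6 heading=left
[5] after straight(3): x=-6 y=-6 heading=left
[6] after arc(right, 4): x=-10 y=-2 heading=up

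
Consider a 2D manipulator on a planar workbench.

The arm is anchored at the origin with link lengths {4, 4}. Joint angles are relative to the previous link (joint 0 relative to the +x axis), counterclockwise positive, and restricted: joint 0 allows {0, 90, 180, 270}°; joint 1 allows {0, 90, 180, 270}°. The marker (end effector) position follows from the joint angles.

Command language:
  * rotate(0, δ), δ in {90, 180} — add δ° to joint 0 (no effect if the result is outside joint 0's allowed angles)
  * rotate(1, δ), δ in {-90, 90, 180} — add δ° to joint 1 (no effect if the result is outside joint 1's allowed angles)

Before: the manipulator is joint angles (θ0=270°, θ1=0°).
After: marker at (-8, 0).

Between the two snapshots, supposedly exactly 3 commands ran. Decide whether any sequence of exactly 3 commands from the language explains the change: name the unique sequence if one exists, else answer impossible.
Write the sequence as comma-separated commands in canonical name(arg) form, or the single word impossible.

rotate(0, 90), rotate(0, 90), rotate(0, 90)

initial: joint angles (θ0=270°, θ1=0°)
t=1 rotate(0, 90) ⇒ joint angles (θ0=0°, θ1=0°)
t=2 rotate(0, 90) ⇒ joint angles (θ0=90°, θ1=0°)
t=3 rotate(0, 90) ⇒ joint angles (θ0=180°, θ1=0°)
no other 3-command option fits: unique.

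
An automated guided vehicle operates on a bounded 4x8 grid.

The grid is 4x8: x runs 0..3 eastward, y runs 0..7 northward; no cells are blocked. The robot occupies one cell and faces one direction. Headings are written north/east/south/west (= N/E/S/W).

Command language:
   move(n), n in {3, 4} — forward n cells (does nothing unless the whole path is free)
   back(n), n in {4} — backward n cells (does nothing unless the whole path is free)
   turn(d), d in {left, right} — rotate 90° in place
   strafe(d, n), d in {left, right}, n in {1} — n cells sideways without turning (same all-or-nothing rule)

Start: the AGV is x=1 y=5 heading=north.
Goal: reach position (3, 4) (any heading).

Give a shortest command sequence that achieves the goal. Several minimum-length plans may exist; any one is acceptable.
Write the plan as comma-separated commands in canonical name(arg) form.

start: x=1 y=5 heading=north
t=1 strafe(left, 1) ⇒ x=0 y=5 heading=north
t=2 turn(right) ⇒ x=0 y=5 heading=east
t=3 move(3) ⇒ x=3 y=5 heading=east
t=4 strafe(right, 1) ⇒ x=3 y=4 heading=east
minimal: 4 command(s), checked below 4.

strafe(left, 1), turn(right), move(3), strafe(right, 1)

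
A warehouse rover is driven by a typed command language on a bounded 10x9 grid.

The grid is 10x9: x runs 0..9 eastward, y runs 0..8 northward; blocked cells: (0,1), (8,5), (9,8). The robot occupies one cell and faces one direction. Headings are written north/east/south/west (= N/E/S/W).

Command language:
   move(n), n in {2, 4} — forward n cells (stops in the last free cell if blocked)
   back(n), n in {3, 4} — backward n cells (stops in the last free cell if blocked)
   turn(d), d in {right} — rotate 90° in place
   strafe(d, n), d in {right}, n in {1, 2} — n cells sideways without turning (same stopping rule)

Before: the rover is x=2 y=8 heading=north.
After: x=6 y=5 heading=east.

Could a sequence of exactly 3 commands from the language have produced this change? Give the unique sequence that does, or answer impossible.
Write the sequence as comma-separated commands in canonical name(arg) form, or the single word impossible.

back(3), turn(right), move(4)

key: order matters: swapping back(3) and move(4) lands elsewhere
from: x=2 y=8 heading=north
step 1 (back(3)): x=2 y=5 heading=north
step 2 (turn(right)): x=2 y=5 heading=east
step 3 (move(4)): x=6 y=5 heading=east
uniquely the one of 343 3-step routes that fits.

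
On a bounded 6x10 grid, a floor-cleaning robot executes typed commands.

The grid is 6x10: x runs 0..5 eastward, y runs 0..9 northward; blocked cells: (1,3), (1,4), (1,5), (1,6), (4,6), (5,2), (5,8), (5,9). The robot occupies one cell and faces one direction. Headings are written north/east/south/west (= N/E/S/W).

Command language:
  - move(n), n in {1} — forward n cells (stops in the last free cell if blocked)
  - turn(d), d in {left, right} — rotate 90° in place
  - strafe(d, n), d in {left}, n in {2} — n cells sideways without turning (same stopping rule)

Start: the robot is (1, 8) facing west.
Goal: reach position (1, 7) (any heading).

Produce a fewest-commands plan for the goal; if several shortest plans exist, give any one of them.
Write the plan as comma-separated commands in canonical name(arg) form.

initial: (1, 8) facing west
1. strafe(left, 2) → (1, 7) facing west
nothing shorter than 1 reaches the goal.

strafe(left, 2)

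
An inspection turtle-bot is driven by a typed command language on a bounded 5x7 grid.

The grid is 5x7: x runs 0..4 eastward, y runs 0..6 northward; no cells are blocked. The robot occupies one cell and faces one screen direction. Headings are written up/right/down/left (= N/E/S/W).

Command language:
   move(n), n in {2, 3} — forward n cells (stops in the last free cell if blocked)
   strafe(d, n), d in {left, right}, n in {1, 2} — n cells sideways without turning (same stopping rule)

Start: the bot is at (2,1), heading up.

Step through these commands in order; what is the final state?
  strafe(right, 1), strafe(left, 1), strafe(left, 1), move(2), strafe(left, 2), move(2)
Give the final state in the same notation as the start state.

at (0,5), heading up

begin: at (2,1), heading up
step 1 (strafe(right, 1)): at (3,1), heading up
step 2 (strafe(left, 1)): at (2,1), heading up
step 3 (strafe(left, 1)): at (1,1), heading up
step 4 (move(2)): at (1,3), heading up
step 5 (strafe(left, 2)): at (0,3), heading up
step 6 (move(2)): at (0,5), heading up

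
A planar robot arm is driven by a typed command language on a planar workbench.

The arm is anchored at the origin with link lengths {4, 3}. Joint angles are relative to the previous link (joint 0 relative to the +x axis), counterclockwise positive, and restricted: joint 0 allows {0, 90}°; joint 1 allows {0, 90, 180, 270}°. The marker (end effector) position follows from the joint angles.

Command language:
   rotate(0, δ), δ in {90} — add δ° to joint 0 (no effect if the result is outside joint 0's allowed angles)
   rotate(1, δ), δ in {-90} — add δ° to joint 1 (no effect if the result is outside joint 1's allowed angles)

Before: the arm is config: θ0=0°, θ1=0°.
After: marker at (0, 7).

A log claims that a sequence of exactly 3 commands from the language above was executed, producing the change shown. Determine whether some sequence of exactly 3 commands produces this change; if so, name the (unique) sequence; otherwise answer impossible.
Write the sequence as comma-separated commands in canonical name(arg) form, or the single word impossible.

t0: config: θ0=0°, θ1=0°
step 1 (rotate(0, 90)): config: θ0=90°, θ1=0°
step 2 (rotate(0, 90)): config: θ0=90°, θ1=0°
step 3 (rotate(0, 90)): config: θ0=90°, θ1=0°
all 8 alternatives checked — unique.

rotate(0, 90), rotate(0, 90), rotate(0, 90)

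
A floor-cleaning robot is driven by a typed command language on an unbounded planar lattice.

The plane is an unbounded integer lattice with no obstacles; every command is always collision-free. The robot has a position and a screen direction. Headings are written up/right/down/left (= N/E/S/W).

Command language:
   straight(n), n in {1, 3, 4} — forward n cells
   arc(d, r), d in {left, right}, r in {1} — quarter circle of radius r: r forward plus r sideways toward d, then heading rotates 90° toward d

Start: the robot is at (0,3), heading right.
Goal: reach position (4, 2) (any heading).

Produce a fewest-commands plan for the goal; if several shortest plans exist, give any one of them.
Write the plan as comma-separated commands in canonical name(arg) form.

straight(3), arc(right, 1)

begin: at (0,3), heading right
step 1 (straight(3)): at (3,3), heading right
step 2 (arc(right, 1)): at (4,2), heading down
shorter routes all fall short; 2 is best.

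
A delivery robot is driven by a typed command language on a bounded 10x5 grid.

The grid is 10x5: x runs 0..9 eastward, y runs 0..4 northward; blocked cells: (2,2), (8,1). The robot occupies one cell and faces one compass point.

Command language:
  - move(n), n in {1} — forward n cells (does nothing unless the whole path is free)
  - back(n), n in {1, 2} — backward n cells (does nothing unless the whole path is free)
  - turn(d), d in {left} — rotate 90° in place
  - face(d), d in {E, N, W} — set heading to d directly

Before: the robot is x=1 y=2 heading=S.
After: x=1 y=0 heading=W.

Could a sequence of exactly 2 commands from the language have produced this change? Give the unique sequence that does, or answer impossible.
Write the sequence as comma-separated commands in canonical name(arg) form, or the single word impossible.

every 2-command combo misses the target.

impossible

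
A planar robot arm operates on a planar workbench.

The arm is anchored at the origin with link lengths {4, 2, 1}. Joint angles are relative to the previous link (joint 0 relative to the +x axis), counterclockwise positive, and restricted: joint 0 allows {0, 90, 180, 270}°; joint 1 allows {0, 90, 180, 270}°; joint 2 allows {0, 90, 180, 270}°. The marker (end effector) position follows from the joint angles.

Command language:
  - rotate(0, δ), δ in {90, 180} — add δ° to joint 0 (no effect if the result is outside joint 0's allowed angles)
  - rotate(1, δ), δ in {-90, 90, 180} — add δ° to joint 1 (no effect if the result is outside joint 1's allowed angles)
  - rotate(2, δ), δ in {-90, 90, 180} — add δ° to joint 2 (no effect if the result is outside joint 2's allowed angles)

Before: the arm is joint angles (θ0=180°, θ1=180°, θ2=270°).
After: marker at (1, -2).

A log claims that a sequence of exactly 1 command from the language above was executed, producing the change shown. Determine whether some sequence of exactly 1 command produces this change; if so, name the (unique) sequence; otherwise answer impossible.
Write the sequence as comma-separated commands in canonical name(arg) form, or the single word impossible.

t0: joint angles (θ0=180°, θ1=180°, θ2=270°)
t=1 rotate(0, 90) ⇒ joint angles (θ0=270°, θ1=180°, θ2=270°)
all 8 alternatives checked — unique.

rotate(0, 90)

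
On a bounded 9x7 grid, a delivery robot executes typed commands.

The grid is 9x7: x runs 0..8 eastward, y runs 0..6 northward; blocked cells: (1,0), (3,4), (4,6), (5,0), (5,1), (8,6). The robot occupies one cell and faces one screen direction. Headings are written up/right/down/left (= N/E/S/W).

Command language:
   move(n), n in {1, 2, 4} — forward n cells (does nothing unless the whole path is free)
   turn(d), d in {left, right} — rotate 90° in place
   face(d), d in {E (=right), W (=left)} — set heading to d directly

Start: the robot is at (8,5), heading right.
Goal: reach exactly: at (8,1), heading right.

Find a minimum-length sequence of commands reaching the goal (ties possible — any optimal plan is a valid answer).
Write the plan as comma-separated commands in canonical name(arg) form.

turn(right), move(4), face(E)

initial: at (8,5), heading right
step 1 (turn(right)): at (8,5), heading down
step 2 (move(4)): at (8,1), heading down
step 3 (face(E)): at (8,1), heading right
shorter routes all fall short; 3 is best.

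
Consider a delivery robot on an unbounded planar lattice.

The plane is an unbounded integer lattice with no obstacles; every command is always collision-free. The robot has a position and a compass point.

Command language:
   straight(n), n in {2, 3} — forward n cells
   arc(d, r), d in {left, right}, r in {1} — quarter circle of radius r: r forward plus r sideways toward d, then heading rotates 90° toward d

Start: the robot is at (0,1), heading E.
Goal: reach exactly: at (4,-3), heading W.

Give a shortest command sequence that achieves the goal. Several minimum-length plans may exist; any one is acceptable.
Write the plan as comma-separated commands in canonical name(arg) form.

straight(2), straight(2), arc(right, 1), straight(2), arc(right, 1)

from: at (0,1), heading E
t=1 straight(2) ⇒ at (2,1), heading E
t=2 straight(2) ⇒ at (4,1), heading E
t=3 arc(right, 1) ⇒ at (5,0), heading S
t=4 straight(2) ⇒ at (5,-2), heading S
t=5 arc(right, 1) ⇒ at (4,-3), heading W
nothing shorter than 5 reaches the goal.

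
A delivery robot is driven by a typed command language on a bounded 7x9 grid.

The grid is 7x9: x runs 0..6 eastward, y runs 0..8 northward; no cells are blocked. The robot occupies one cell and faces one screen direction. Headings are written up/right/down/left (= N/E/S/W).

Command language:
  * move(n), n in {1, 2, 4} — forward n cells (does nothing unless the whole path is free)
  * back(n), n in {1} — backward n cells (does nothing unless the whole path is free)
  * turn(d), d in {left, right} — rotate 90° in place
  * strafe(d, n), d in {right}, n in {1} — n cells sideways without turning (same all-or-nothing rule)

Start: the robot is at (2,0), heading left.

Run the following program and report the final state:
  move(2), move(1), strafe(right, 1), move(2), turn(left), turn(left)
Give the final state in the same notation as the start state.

at (0,1), heading right

from: at (2,0), heading left
1. move(2) → at (0,0), heading left
2. move(1) → at (0,0), heading left
3. strafe(right, 1) → at (0,1), heading left
4. move(2) → at (0,1), heading left
5. turn(left) → at (0,1), heading down
6. turn(left) → at (0,1), heading right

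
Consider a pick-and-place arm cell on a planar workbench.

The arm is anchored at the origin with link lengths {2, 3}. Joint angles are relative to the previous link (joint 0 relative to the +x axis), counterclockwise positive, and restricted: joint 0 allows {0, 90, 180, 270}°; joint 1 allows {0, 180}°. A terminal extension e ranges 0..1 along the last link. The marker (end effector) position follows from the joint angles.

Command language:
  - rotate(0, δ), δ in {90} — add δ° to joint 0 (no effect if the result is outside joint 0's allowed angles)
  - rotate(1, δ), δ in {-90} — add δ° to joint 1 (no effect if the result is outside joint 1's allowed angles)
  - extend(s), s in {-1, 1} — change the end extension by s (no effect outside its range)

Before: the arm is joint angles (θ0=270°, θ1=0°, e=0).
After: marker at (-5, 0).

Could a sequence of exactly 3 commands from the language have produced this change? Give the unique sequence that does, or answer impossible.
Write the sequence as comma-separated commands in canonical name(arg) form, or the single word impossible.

rotate(0, 90), rotate(0, 90), rotate(0, 90)

from: joint angles (θ0=270°, θ1=0°, e=0)
t=1 rotate(0, 90) ⇒ joint angles (θ0=0°, θ1=0°, e=0)
t=2 rotate(0, 90) ⇒ joint angles (θ0=90°, θ1=0°, e=0)
t=3 rotate(0, 90) ⇒ joint angles (θ0=180°, θ1=0°, e=0)
all 64 alternatives checked — unique.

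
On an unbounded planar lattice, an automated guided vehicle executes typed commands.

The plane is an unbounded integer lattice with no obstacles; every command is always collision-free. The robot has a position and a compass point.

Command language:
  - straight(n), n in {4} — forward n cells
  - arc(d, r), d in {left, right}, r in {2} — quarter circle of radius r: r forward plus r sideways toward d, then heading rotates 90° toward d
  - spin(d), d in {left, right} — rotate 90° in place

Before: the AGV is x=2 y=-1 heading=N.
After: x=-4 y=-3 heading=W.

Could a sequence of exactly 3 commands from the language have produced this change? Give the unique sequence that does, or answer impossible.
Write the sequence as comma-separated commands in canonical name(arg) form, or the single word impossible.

key: cell and facing (now W) both changed — the 3 commands mix motion and turning
start: x=2 y=-1 heading=N
1. arc(left, 2) → x=0 y=1 heading=W
2. arc(left, 2) → x=-2 y=-1 heading=S
3. arc(right, 2) → x=-4 y=-3 heading=W
no other 3-command option fits: unique.

arc(left, 2), arc(left, 2), arc(right, 2)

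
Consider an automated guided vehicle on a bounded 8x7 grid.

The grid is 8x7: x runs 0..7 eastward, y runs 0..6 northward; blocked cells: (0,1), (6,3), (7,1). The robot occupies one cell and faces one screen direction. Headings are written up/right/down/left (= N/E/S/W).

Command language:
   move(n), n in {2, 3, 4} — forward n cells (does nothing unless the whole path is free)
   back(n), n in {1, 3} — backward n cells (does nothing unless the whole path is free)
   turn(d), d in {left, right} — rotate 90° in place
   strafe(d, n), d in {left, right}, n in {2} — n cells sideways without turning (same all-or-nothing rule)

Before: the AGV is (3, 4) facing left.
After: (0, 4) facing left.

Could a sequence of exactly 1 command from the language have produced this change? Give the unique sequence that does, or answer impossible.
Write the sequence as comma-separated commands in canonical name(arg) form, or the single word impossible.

move(3)

key: still facing W — the one step turns nothing
t0: (3, 4) facing left
1. move(3) → (0, 4) facing left
no rival 1-sequence matches.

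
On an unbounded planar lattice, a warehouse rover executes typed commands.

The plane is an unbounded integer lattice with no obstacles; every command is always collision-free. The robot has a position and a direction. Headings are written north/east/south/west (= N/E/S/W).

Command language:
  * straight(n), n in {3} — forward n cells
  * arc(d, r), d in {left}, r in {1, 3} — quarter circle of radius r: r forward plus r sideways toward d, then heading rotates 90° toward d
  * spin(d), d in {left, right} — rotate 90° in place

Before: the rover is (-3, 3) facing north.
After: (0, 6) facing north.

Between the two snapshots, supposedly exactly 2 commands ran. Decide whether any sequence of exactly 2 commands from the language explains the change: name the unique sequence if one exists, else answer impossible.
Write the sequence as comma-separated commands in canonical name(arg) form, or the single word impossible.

spin(right), arc(left, 3)

key: heading stays N — rotations cancel among the 2 commands
begin: (-3, 3) facing north
[1] after spin(right): (-3, 3) facing east
[2] after arc(left, 3): (0, 6) facing north
uniquely the one of 25 2-step routes that fits.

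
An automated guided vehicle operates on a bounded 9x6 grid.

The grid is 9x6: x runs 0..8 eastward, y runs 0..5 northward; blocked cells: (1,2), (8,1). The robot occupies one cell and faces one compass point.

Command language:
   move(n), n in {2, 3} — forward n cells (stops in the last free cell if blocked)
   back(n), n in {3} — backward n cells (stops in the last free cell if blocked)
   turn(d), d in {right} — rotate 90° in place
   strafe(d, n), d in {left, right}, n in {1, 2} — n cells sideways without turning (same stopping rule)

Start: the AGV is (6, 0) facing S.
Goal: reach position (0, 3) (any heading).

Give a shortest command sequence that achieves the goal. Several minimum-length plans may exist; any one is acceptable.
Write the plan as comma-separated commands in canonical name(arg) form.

strafe(right, 2), strafe(right, 2), strafe(right, 2), back(3)

t0: (6, 0) facing S
step 1 (strafe(right, 2)): (4, 0) facing S
step 2 (strafe(right, 2)): (2, 0) facing S
step 3 (strafe(right, 2)): (0, 0) facing S
step 4 (back(3)): (0, 3) facing S
minimal: 4 command(s), checked below 4.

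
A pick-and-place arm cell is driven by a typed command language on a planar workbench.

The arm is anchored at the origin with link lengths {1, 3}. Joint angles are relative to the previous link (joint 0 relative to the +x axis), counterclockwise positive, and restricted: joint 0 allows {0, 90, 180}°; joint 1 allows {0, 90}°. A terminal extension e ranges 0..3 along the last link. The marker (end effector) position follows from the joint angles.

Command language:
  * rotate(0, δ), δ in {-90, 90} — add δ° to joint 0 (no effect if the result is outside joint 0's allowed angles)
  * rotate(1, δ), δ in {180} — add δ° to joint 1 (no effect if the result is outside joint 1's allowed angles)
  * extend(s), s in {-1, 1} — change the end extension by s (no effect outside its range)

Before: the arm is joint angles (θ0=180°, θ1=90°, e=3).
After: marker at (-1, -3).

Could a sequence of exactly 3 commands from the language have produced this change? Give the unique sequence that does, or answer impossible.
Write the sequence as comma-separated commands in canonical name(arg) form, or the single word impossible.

begin: joint angles (θ0=180°, θ1=90°, e=3)
t=1 extend(-1) ⇒ joint angles (θ0=180°, θ1=90°, e=2)
t=2 extend(-1) ⇒ joint angles (θ0=180°, θ1=90°, e=1)
t=3 extend(-1) ⇒ joint angles (θ0=180°, θ1=90°, e=0)
uniquely the one of 125 3-step routes that fits.

extend(-1), extend(-1), extend(-1)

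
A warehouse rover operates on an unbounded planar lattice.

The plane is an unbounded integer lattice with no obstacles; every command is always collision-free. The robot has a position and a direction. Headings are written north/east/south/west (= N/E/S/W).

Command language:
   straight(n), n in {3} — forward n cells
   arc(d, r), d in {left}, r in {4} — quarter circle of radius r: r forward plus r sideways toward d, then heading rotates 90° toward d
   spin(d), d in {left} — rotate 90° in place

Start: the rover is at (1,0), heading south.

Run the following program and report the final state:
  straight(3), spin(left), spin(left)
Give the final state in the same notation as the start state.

from: at (1,0), heading south
step 1 (straight(3)): at (1,-3), heading south
step 2 (spin(left)): at (1,-3), heading east
step 3 (spin(left)): at (1,-3), heading north

at (1,-3), heading north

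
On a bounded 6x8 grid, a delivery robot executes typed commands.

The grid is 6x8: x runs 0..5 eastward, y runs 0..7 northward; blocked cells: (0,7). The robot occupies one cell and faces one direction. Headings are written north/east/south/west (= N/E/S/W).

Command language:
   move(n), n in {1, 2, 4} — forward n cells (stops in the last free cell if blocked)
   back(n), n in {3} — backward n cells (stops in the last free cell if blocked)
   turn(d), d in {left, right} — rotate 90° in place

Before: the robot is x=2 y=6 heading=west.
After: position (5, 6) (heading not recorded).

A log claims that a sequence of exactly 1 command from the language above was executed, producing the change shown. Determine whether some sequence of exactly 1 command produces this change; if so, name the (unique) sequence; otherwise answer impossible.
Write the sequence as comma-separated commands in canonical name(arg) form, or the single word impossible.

back(3)

from: x=2 y=6 heading=west
step 1 (back(3)): x=5 y=6 heading=west
no rival 1-sequence matches.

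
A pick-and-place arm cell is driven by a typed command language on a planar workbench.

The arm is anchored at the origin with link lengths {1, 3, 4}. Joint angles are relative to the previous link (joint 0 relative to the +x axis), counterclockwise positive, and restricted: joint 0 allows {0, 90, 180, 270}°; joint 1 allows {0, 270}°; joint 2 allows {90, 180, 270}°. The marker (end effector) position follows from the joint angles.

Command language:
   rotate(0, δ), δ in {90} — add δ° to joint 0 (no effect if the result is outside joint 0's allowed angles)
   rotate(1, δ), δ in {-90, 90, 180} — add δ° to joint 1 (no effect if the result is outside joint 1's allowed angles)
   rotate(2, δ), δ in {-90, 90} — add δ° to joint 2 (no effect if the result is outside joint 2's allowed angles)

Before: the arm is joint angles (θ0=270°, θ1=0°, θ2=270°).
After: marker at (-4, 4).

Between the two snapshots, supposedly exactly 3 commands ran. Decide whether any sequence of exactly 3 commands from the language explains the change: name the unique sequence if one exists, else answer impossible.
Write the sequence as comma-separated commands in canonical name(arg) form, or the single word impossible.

rotate(0, 90), rotate(0, 90), rotate(0, 90)

initial: joint angles (θ0=270°, θ1=0°, θ2=270°)
[1] after rotate(0, 90): joint angles (θ0=0°, θ1=0°, θ2=270°)
[2] after rotate(0, 90): joint angles (θ0=90°, θ1=0°, θ2=270°)
[3] after rotate(0, 90): joint angles (θ0=180°, θ1=0°, θ2=270°)
all 216 alternatives checked — unique.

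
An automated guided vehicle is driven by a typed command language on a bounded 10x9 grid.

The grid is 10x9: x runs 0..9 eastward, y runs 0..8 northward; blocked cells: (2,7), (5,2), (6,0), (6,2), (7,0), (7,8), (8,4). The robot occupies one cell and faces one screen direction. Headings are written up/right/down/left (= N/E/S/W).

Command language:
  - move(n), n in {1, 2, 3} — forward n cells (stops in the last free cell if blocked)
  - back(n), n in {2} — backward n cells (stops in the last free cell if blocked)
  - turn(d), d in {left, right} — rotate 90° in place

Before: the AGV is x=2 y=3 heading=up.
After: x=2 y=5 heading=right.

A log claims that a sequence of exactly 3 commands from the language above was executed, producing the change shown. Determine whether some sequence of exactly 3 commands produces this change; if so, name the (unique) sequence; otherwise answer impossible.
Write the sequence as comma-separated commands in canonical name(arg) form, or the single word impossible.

move(1), move(1), turn(right)

key: running turn(right) before move(1) would end elsewhere — order is forced
from: x=2 y=3 heading=up
t=1 move(1) ⇒ x=2 y=4 heading=up
t=2 move(1) ⇒ x=2 y=5 heading=up
t=3 turn(right) ⇒ x=2 y=5 heading=right
all 216 alternatives checked — unique.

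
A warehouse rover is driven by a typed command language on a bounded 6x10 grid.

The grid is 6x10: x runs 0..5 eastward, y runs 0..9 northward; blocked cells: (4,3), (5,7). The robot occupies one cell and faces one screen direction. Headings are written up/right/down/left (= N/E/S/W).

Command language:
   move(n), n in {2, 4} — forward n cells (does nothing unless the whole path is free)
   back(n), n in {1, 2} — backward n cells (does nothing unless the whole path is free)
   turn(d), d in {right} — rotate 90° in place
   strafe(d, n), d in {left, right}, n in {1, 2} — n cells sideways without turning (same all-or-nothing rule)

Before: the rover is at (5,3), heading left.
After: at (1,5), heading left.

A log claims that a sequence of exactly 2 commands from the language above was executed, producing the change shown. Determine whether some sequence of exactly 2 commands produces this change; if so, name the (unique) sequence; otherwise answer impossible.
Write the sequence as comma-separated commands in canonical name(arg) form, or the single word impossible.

key: heading stays W — no command in the sequence turns
from: at (5,3), heading left
step 1 (strafe(right, 2)): at (5,5), heading left
step 2 (move(4)): at (1,5), heading left
all 81 alternatives checked — unique.

strafe(right, 2), move(4)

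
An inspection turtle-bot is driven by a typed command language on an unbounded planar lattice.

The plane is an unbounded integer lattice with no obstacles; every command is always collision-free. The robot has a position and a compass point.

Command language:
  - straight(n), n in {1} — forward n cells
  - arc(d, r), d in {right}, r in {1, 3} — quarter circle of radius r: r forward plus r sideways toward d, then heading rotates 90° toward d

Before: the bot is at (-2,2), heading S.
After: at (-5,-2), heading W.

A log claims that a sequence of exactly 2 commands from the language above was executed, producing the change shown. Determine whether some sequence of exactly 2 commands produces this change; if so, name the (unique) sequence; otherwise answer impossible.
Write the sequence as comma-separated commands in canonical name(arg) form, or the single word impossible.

straight(1), arc(right, 3)

key: order matters: swapping straight(1) and arc(right, 3) lands elsewhere
start: at (-2,2), heading S
step 1 (straight(1)): at (-2,1), heading S
step 2 (arc(right, 3)): at (-5,-2), heading W
uniquely the one of 9 2-step routes that fits.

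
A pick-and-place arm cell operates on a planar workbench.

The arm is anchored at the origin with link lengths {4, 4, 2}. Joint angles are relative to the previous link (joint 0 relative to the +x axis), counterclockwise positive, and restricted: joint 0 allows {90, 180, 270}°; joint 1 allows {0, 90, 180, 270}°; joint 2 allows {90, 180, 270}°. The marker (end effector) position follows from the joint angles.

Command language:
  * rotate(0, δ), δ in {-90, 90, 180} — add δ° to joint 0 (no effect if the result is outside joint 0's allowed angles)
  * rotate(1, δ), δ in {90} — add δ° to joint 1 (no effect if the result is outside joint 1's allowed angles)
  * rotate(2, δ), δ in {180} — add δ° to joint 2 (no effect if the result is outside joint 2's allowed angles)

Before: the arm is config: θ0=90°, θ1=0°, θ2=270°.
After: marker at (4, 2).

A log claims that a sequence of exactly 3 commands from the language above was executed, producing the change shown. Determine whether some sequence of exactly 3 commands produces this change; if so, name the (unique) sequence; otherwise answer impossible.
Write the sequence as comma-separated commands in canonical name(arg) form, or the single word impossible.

from: config: θ0=90°, θ1=0°, θ2=270°
[1] after rotate(1, 90): config: θ0=90°, θ1=90°, θ2=270°
[2] after rotate(1, 90): config: θ0=90°, θ1=180°, θ2=270°
[3] after rotate(1, 90): config: θ0=90°, θ1=270°, θ2=270°
uniquely the one of 125 3-step routes that fits.

rotate(1, 90), rotate(1, 90), rotate(1, 90)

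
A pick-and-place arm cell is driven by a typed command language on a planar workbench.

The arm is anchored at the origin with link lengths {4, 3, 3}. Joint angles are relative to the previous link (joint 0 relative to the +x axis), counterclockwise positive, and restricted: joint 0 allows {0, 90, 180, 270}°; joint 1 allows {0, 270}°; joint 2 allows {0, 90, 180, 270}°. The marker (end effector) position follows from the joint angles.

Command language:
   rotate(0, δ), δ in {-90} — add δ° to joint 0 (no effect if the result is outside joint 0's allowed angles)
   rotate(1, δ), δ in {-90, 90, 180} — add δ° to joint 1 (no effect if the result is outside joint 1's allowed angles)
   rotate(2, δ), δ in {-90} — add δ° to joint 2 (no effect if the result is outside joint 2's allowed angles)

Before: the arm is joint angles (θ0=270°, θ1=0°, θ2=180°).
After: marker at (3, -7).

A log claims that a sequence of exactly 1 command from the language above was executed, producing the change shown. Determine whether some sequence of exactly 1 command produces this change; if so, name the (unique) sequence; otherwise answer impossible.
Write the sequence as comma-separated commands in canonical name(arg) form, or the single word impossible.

rotate(2, -90)

initial: joint angles (θ0=270°, θ1=0°, θ2=180°)
t=1 rotate(2, -90) ⇒ joint angles (θ0=270°, θ1=0°, θ2=90°)
no other 1-command option fits: unique.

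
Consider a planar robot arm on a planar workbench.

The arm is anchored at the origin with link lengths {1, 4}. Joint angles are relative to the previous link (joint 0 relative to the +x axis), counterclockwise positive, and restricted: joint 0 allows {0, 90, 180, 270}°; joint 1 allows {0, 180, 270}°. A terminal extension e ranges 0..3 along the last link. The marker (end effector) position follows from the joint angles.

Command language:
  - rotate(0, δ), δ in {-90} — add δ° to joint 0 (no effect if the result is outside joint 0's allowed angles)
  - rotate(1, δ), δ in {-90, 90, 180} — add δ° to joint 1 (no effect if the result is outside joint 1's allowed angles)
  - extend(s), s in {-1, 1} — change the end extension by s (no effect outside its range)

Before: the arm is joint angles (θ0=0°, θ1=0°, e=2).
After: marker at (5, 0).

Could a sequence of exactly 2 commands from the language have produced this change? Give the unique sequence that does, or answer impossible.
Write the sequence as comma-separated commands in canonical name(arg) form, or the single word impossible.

start: joint angles (θ0=0°, θ1=0°, e=2)
step 1 (extend(-1)): joint angles (θ0=0°, θ1=0°, e=1)
step 2 (extend(-1)): joint angles (θ0=0°, θ1=0°, e=0)
no rival 2-sequence matches.

extend(-1), extend(-1)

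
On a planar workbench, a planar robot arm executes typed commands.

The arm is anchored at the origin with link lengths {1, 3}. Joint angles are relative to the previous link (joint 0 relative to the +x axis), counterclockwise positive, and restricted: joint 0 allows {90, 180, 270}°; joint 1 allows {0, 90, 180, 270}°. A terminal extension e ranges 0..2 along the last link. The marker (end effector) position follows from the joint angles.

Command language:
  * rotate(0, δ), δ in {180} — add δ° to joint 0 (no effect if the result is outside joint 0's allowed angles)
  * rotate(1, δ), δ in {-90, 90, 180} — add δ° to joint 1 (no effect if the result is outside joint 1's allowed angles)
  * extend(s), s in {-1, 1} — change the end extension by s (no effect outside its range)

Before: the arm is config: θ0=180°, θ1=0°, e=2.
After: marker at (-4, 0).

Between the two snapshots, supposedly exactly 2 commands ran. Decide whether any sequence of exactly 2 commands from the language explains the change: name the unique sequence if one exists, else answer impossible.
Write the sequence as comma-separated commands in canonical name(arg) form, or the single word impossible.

extend(-1), extend(-1)

start: config: θ0=180°, θ1=0°, e=2
1. extend(-1) → config: θ0=180°, θ1=0°, e=1
2. extend(-1) → config: θ0=180°, θ1=0°, e=0
no other 2-command option fits: unique.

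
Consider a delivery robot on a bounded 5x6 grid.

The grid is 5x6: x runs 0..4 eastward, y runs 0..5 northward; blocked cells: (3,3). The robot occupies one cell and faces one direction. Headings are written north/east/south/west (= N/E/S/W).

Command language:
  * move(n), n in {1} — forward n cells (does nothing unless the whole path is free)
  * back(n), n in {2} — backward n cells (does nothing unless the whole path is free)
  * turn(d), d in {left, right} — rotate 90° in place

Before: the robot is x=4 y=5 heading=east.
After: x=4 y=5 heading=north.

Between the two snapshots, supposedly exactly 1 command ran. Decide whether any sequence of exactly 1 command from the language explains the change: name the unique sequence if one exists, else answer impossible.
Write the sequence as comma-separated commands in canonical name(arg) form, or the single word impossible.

turn(left)

key: parked at (4,5) the whole time — nothing moves the robot
from: x=4 y=5 heading=east
t=1 turn(left) ⇒ x=4 y=5 heading=north
all 4 alternatives checked — unique.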